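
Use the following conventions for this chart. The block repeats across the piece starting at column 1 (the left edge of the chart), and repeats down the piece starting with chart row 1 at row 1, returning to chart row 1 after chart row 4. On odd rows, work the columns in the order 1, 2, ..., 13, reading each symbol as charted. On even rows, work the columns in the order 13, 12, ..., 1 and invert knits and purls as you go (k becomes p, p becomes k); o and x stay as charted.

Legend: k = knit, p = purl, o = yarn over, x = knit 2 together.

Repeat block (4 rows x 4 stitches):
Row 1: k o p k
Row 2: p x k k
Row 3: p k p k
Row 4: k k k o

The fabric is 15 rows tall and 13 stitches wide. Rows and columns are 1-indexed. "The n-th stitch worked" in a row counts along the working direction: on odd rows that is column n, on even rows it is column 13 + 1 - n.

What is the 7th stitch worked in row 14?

Stitch:
p

Derivation:
For row 14: chart row = ((14-1) mod 4) + 1 = 2; this is a WS (even) row.
Chart row 2 tiled across columns 1-13: p x k k p x k k p x k k p
WS: work from column 13 back to column 1 (reverse the tiled row), swapping k<->p (o and x unchanged).
Row 14 as worked: k p p x k p p x k p p x k
Stitch 7 in working order -> p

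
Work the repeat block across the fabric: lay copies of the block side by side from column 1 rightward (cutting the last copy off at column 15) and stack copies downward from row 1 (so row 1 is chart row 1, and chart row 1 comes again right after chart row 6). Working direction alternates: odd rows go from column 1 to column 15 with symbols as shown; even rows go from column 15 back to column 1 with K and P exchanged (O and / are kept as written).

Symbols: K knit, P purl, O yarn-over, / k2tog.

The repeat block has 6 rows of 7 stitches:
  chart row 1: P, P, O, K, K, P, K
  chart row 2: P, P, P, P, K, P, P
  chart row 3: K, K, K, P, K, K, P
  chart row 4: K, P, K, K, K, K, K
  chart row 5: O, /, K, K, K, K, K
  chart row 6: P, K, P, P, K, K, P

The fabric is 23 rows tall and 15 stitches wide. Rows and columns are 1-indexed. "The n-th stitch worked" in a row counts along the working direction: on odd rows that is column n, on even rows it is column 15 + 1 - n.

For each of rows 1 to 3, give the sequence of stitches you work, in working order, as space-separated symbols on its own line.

Row 1: chart row 1, RS - tile across columns 1-15 and work as-is.
Row 2: chart row 2, WS - tiled (columns 1-15): P P P P K P P P P P P K P P P; work from column 15 back to 1 with K<->P swapped.
Row 3: chart row 3, RS - tile across columns 1-15 and work as-is.

== ROWS AS WORKED ==
P P O K K P K P P O K K P K P
K K K P K K K K K K P K K K K
K K K P K K P K K K P K K P K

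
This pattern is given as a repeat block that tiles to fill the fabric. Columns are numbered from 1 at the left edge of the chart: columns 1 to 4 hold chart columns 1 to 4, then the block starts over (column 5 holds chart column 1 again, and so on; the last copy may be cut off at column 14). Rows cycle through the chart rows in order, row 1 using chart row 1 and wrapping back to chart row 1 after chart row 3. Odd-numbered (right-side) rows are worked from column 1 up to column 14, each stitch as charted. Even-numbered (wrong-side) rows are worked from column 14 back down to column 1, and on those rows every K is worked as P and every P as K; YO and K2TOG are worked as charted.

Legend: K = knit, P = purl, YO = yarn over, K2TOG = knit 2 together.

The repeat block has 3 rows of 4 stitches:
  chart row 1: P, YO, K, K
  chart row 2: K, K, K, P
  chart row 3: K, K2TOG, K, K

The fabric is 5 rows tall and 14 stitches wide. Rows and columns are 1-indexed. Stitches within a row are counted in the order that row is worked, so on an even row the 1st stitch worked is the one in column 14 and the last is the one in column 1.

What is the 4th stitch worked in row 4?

Row 4 uses chart row ((4-1) mod 3)+1 = 1. Row 4 is even, so WS.
Chart row 1 tiled across columns 1-14: P YO K K P YO K K P YO K K P YO
WS: work from column 14 back to column 1 (reverse the tiled row), swapping K<->P (YO and K2TOG unchanged).
Row 4 as worked: YO K P P YO K P P YO K P P YO K
Counting 4 along the worked row gives P.

Result:
P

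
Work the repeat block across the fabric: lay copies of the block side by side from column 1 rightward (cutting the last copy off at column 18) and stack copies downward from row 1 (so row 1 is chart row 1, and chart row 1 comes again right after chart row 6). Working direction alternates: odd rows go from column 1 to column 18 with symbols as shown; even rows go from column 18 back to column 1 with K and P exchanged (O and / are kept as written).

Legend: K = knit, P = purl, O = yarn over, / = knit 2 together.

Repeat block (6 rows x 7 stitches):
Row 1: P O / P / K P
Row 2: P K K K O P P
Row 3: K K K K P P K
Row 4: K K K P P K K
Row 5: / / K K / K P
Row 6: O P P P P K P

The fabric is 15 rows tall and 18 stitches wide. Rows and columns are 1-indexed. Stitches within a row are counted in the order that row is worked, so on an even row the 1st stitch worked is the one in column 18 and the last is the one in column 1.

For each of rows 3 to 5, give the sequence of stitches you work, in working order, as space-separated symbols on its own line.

Result:
K K K K P P K K K K K P P K K K K K
K P P P P P K K P P P P P K K P P P
/ / K K / K P / / K K / K P / / K K

Derivation:
Row 3: chart row 3, RS - tile across columns 1-18 and work as-is.
Row 4: chart row 4, WS - tiled (columns 1-18): K K K P P K K K K K P P K K K K K P; work from column 18 back to 1 with K<->P swapped.
Row 5: chart row 5, RS - tile across columns 1-18 and work as-is.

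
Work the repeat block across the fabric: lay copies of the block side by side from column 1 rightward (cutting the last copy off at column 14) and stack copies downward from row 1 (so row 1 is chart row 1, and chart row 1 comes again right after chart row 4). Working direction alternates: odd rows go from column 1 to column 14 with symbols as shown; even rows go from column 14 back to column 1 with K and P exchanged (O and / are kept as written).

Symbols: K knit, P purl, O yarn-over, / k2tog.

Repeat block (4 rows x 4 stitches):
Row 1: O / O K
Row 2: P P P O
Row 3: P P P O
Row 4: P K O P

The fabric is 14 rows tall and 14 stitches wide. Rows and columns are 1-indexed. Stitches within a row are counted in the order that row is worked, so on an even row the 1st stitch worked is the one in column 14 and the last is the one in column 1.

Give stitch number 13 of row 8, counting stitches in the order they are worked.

Result:
P

Derivation:
For row 8: chart row = ((8-1) mod 4) + 1 = 4; this is a WS (even) row.
Chart row 4 tiled across columns 1-14: P K O P P K O P P K O P P K
WS row: flip the tiled sequence (start at column 14) and apply K<->P; O and / stay.
Row 8 as worked: P K K O P K K O P K K O P K
The 13th stitch worked is P.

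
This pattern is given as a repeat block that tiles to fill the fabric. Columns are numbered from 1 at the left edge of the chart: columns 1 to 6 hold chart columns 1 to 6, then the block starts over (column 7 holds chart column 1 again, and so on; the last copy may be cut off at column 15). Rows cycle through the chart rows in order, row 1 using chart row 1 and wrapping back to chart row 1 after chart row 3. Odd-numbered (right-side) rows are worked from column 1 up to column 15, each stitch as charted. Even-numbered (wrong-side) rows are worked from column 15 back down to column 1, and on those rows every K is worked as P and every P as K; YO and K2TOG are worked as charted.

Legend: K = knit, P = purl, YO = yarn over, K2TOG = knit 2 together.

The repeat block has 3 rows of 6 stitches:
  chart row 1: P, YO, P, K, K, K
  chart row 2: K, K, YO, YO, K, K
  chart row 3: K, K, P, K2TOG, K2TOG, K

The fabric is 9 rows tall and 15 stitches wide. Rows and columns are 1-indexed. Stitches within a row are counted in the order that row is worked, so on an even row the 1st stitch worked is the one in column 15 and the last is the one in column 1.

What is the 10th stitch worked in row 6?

Result:
P

Derivation:
Row 6: (6-1) mod 3 = 2, so use chart row 3. Even row -> WS.
Chart row 3 tiled across columns 1-15: K K P K2TOG K2TOG K K K P K2TOG K2TOG K K K P
WS row: flip the tiled sequence (start at column 15) and apply K<->P; YO and K2TOG stay.
Row 6 as worked: K P P P K2TOG K2TOG K P P P K2TOG K2TOG K P P
The 10th stitch worked is P.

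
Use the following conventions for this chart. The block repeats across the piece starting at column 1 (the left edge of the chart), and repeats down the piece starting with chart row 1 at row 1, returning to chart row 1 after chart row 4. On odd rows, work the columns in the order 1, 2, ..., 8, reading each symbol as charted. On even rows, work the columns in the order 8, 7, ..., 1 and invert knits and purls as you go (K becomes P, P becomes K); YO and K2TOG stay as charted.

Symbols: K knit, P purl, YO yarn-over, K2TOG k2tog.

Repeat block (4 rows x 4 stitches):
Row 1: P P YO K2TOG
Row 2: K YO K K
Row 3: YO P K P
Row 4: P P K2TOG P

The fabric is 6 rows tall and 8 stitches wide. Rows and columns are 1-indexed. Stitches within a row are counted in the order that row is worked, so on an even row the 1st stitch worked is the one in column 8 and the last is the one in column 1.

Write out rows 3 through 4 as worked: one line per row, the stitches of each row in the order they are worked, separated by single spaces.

Row 3: chart row 3, RS - tile across columns 1-8 and work as-is.
Row 4: chart row 4, WS - tiled (columns 1-8): P P K2TOG P P P K2TOG P; work from column 8 back to 1 with K<->P swapped.

Rows as worked:
YO P K P YO P K P
K K2TOG K K K K2TOG K K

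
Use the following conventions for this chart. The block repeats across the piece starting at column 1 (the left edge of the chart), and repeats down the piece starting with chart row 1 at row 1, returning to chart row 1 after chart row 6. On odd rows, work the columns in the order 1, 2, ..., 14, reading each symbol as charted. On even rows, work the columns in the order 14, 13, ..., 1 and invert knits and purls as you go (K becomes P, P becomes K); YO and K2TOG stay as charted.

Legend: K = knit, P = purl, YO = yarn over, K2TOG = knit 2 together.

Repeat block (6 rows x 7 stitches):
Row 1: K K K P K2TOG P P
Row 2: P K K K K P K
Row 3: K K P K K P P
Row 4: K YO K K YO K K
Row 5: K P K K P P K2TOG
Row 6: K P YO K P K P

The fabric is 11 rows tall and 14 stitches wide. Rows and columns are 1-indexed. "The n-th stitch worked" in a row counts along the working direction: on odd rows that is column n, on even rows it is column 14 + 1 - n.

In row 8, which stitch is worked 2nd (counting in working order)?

Result:
K

Derivation:
Row 8: (8-1) mod 6 = 1, so use chart row 2. Even row -> WS.
Chart row 2 tiled across columns 1-14: P K K K K P K P K K K K P K
WS: work from column 14 back to column 1 (reverse the tiled row), swapping K<->P (YO and K2TOG unchanged).
Row 8 as worked: P K P P P P K P K P P P P K
The 2nd stitch worked is K.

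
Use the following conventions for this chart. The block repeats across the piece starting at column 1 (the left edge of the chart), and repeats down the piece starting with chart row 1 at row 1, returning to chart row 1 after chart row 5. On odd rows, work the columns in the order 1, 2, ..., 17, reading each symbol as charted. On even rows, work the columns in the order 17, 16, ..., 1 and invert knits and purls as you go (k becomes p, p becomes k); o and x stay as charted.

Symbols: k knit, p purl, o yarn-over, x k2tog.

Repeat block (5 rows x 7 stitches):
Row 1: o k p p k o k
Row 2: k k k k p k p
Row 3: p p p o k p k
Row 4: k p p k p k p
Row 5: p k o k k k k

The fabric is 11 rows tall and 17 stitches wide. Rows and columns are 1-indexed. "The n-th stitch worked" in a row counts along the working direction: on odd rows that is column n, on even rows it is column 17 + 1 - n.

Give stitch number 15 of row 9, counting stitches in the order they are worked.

Row 9: (9-1) mod 5 = 3, so use chart row 4. Odd row -> RS.
Chart row 4 tiled across columns 1-17: k p p k p k p k p p k p k p k p p
RS row: no reversal, no swap; stitch n worked = column n.
Stitch 15 in working order -> k

Stitch:
k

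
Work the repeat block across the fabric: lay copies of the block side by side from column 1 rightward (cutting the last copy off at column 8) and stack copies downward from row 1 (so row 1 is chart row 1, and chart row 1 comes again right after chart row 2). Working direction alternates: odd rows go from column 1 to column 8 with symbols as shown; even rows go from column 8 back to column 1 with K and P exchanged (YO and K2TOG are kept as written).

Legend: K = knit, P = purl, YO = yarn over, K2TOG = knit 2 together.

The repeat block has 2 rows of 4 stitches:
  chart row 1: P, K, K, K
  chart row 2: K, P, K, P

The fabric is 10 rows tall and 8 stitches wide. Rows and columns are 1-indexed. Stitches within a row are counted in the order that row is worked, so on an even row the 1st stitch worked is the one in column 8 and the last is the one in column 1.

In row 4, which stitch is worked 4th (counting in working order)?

Row 4 uses chart row ((4-1) mod 2)+1 = 2. Row 4 is even, so WS.
Chart row 2 tiled across columns 1-8: K P K P K P K P
WS: work from column 8 back to column 1 (reverse the tiled row), swapping K<->P (YO and K2TOG unchanged).
Row 4 as worked: K P K P K P K P
Counting 4 along the worked row gives P.

Result:
P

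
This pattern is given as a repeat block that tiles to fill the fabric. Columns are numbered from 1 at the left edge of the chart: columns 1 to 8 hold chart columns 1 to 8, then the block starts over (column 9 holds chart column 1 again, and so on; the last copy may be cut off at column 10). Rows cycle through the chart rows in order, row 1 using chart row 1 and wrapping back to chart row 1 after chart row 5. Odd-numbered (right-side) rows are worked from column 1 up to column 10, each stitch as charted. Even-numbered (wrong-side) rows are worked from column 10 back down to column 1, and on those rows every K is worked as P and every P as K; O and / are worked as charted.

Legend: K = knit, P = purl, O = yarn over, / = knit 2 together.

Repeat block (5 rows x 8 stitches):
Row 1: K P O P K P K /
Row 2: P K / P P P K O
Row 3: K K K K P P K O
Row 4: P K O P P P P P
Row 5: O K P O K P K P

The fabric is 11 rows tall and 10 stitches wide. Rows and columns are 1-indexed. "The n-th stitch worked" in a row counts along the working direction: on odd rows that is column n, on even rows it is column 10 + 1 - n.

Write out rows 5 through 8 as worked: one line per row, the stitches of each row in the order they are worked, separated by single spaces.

Rows as worked:
O K P O K P K P O K
K P / P K P K O K P
P K / P P P K O P K
P P O P K K P P P P

Derivation:
Row 5: chart row 5, RS - tile across columns 1-10 and work as-is.
Row 6: chart row 1, WS - tiled (columns 1-10): K P O P K P K / K P; work from column 10 back to 1 with K<->P swapped.
Row 7: chart row 2, RS - tile across columns 1-10 and work as-is.
Row 8: chart row 3, WS - tiled (columns 1-10): K K K K P P K O K K; work from column 10 back to 1 with K<->P swapped.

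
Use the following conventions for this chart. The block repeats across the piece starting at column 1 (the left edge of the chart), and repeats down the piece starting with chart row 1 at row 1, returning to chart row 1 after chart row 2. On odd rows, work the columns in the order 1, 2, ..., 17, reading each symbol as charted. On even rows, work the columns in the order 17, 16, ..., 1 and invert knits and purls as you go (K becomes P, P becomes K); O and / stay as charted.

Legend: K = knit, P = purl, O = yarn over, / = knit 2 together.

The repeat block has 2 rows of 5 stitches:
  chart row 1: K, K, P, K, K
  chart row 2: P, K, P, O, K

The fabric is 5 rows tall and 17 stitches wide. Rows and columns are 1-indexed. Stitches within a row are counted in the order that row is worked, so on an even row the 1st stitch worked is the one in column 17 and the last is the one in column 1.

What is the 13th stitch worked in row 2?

For row 2: chart row = ((2-1) mod 2) + 1 = 2; this is a WS (even) row.
Chart row 2 tiled across columns 1-17: P K P O K P K P O K P K P O K P K
WS: work from column 17 back to column 1 (reverse the tiled row), swapping K<->P (O and / unchanged).
Row 2 as worked: P K P O K P K P O K P K P O K P K
The 13th stitch worked is P.

Stitch:
P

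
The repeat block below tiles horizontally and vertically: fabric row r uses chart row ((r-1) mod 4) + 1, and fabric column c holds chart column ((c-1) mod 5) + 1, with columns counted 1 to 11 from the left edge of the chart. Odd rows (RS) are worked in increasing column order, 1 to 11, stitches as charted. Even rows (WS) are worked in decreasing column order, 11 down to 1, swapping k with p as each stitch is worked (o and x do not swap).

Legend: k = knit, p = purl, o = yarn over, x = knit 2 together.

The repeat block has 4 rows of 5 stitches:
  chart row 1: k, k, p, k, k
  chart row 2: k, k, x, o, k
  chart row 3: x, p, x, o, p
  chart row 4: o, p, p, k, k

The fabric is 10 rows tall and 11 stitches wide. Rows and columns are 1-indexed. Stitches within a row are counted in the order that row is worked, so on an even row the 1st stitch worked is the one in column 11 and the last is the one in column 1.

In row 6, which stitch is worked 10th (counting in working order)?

Row 6 uses chart row ((6-1) mod 4)+1 = 2. Row 6 is even, so WS.
Chart row 2 tiled across columns 1-11: k k x o k k k x o k k
Wrong side: read the tiled row from column 11 down to 1 and exchange k with p (leave o, x).
Row 6 as worked: p p o x p p p o x p p
The 10th stitch worked is p.

Stitch:
p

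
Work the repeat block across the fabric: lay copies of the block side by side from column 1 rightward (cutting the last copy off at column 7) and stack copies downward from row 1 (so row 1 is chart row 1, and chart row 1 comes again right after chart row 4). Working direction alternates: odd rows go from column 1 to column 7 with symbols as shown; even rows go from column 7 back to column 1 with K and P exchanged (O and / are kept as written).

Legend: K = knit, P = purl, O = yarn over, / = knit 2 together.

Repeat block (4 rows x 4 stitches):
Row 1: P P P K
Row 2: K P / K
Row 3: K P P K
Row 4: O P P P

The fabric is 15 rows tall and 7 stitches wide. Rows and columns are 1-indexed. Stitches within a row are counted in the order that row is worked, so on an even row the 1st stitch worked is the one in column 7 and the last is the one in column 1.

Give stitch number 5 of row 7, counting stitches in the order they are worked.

== STITCH ==
K

Derivation:
For row 7: chart row = ((7-1) mod 4) + 1 = 3; this is a RS (odd) row.
Chart row 3 tiled across columns 1-7: K P P K K P P
Right side: take the tiled row as-is (worked left to right from column 1).
Counting 5 along the worked row gives K.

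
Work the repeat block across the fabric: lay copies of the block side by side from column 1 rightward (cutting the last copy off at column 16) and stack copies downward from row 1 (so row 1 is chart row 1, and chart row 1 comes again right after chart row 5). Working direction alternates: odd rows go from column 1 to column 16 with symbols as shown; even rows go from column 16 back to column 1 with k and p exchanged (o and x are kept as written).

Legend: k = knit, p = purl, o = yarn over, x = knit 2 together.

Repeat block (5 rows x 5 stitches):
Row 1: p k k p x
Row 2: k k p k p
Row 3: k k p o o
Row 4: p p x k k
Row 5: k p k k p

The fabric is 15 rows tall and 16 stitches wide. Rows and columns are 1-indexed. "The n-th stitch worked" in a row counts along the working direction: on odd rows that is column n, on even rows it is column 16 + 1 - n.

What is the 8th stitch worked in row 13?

Row 13 uses chart row ((13-1) mod 5)+1 = 3. Row 13 is odd, so RS.
Chart row 3 tiled across columns 1-16: k k p o o k k p o o k k p o o k
RS: work column 1 to column 16, symbols as charted — the tiled row is the row as worked.
Stitch 8 in working order -> p

== STITCH ==
p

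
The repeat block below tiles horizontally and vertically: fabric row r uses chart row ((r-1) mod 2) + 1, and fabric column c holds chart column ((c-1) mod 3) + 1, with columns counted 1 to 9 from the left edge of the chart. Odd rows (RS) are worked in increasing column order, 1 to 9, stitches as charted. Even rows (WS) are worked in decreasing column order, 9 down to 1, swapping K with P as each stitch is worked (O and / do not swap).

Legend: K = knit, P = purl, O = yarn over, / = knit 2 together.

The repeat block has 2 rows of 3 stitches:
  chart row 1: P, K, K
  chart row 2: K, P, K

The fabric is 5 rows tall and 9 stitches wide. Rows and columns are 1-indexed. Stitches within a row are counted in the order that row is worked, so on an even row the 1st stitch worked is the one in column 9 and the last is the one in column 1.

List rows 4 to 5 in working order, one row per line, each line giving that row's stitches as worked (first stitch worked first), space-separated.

Row 4: chart row 2, WS - tiled (columns 1-9): K P K K P K K P K; work from column 9 back to 1 with K<->P swapped.
Row 5: chart row 1, RS - tile across columns 1-9 and work as-is.

Result:
P K P P K P P K P
P K K P K K P K K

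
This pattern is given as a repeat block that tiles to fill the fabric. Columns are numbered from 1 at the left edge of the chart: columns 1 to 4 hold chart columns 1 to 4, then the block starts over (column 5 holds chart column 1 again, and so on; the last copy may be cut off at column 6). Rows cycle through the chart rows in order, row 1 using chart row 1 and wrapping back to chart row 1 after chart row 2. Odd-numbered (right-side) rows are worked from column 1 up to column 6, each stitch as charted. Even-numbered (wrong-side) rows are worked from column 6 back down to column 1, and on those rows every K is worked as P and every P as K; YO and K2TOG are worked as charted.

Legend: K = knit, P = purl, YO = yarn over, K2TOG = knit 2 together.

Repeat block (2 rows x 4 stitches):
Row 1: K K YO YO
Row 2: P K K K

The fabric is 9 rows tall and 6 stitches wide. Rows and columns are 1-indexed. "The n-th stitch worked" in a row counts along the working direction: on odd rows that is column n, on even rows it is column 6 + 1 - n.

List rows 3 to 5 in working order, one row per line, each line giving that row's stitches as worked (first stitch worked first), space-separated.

Row 3: chart row 1, RS - tile across columns 1-6 and work as-is.
Row 4: chart row 2, WS - tiled (columns 1-6): P K K K P K; work from column 6 back to 1 with K<->P swapped.
Row 5: chart row 1, RS - tile across columns 1-6 and work as-is.

Rows as worked:
K K YO YO K K
P K P P P K
K K YO YO K K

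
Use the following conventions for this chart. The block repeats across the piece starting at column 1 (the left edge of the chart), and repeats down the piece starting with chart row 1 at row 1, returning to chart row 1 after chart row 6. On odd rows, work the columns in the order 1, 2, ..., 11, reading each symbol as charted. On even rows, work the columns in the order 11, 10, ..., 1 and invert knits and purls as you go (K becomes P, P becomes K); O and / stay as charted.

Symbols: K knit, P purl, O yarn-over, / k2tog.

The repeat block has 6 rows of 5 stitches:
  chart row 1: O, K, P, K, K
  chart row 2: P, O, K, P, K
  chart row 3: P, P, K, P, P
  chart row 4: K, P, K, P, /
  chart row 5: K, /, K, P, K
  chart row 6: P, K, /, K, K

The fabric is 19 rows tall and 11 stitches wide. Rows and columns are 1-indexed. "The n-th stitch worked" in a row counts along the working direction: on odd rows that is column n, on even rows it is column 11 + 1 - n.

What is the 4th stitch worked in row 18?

Stitch:
/

Derivation:
For row 18: chart row = ((18-1) mod 6) + 1 = 6; this is a WS (even) row.
Chart row 6 tiled across columns 1-11: P K / K K P K / K K P
WS: work from column 11 back to column 1 (reverse the tiled row), swapping K<->P (O and / unchanged).
Row 18 as worked: K P P / P K P P / P K
The 4th stitch worked is /.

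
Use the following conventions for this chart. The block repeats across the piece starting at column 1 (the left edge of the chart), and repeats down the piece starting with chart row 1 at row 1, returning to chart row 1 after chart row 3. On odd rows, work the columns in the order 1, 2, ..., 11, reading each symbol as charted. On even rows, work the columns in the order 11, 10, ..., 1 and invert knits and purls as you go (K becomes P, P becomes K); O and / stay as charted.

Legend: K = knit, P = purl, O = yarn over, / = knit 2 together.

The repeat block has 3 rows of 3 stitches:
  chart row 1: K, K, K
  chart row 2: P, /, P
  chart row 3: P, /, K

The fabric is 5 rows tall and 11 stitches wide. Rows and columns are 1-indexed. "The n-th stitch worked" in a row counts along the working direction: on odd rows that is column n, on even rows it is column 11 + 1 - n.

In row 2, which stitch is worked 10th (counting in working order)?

Row 2 uses chart row ((2-1) mod 3)+1 = 2. Row 2 is even, so WS.
Chart row 2 tiled across columns 1-11: P / P P / P P / P P /
WS row: flip the tiled sequence (start at column 11) and apply K<->P; O and / stay.
Row 2 as worked: / K K / K K / K K / K
Stitch 10 in working order -> /

Stitch:
/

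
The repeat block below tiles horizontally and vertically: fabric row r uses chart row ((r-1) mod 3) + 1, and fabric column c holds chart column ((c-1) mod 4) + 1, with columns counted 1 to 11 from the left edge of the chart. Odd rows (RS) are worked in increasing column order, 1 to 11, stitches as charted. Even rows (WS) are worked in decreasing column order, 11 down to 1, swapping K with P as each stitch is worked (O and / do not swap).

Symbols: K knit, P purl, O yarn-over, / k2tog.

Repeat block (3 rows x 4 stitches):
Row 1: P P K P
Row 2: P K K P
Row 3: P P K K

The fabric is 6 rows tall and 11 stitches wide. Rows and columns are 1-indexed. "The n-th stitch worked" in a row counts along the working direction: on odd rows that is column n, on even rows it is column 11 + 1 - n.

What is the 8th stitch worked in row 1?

Row 1 uses chart row ((1-1) mod 3)+1 = 1. Row 1 is odd, so RS.
Chart row 1 tiled across columns 1-11: P P K P P P K P P P K
RS row: no reversal, no swap; stitch n worked = column n.
The 8th stitch worked is P.

Result:
P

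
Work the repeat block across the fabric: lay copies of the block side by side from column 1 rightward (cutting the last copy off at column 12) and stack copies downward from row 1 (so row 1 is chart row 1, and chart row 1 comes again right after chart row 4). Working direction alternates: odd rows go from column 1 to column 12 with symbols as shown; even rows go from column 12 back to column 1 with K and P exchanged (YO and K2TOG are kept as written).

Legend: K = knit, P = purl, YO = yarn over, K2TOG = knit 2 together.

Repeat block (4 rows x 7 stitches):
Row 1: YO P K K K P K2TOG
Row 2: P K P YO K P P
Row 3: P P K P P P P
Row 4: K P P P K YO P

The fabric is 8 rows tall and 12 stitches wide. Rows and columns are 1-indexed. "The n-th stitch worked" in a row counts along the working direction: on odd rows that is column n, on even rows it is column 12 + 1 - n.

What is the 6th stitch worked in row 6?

Row 6 uses chart row ((6-1) mod 4)+1 = 2. Row 6 is even, so WS.
Chart row 2 tiled across columns 1-12: P K P YO K P P P K P YO K
WS row: flip the tiled sequence (start at column 12) and apply K<->P; YO and K2TOG stay.
Row 6 as worked: P YO K P K K K P YO K P K
The 6th stitch worked is K.

== STITCH ==
K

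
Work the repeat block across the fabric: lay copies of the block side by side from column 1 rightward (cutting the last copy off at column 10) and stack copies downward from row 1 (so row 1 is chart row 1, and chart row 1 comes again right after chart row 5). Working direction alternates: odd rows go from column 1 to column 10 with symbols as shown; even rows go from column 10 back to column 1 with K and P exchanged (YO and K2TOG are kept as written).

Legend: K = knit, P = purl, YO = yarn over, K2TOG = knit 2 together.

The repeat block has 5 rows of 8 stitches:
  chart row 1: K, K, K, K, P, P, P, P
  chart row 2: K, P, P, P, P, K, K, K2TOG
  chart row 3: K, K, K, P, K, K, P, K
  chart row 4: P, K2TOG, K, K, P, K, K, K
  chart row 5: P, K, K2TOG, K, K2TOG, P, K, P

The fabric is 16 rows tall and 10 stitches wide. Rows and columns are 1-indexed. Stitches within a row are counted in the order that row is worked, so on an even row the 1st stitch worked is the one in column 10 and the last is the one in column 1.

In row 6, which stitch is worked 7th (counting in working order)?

Row 6: (6-1) mod 5 = 0, so use chart row 1. Even row -> WS.
Chart row 1 tiled across columns 1-10: K K K K P P P P K K
Wrong side: read the tiled row from column 10 down to 1 and exchange K with P (leave YO, K2TOG).
Row 6 as worked: P P K K K K P P P P
Counting 7 along the worked row gives P.

== STITCH ==
P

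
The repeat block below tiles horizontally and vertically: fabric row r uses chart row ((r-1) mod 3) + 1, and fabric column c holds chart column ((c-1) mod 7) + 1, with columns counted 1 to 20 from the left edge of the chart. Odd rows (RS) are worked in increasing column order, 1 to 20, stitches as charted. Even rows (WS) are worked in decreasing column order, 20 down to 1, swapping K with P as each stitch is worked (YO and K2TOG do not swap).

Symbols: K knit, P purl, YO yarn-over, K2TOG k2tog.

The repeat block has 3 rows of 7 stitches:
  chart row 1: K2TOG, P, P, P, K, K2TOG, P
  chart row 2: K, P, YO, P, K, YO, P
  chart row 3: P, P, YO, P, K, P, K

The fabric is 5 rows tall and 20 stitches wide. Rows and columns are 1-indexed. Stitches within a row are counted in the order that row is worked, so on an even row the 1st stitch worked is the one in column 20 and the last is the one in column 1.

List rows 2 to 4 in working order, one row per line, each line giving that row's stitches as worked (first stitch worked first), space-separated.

Row 2: chart row 2, WS - tiled (columns 1-20): K P YO P K YO P K P YO P K YO P K P YO P K YO; work from column 20 back to 1 with K<->P swapped.
Row 3: chart row 3, RS - tile across columns 1-20 and work as-is.
Row 4: chart row 1, WS - tiled (columns 1-20): K2TOG P P P K K2TOG P K2TOG P P P K K2TOG P K2TOG P P P K K2TOG; work from column 20 back to 1 with K<->P swapped.

== ROWS AS WORKED ==
YO P K YO K P K YO P K YO K P K YO P K YO K P
P P YO P K P K P P YO P K P K P P YO P K P
K2TOG P K K K K2TOG K K2TOG P K K K K2TOG K K2TOG P K K K K2TOG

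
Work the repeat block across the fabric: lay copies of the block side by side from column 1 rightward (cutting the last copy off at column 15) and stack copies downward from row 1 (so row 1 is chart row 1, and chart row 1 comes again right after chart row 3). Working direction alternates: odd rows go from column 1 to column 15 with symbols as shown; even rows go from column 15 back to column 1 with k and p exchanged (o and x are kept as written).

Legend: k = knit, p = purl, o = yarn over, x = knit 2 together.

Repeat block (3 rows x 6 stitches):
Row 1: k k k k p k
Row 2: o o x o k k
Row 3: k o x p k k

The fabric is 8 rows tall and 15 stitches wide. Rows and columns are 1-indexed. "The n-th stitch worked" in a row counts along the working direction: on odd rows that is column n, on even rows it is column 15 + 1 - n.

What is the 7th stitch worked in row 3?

Result:
k

Derivation:
For row 3: chart row = ((3-1) mod 3) + 1 = 3; this is a RS (odd) row.
Chart row 3 tiled across columns 1-15: k o x p k k k o x p k k k o x
Right side: take the tiled row as-is (worked left to right from column 1).
Counting 7 along the worked row gives k.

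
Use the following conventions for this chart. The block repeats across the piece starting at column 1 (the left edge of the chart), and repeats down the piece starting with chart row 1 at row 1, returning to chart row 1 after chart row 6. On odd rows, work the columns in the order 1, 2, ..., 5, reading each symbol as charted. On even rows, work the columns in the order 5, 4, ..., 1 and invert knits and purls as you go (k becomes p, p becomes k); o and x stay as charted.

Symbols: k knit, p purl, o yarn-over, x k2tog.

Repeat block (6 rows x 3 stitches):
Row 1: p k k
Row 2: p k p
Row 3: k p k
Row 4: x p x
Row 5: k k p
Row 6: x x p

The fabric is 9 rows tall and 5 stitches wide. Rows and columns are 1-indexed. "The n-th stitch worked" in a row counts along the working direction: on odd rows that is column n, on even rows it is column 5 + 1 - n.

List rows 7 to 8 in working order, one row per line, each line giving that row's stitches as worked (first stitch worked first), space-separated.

Result:
p k k p k
p k k p k

Derivation:
Row 7: chart row 1, RS - tile across columns 1-5 and work as-is.
Row 8: chart row 2, WS - tiled (columns 1-5): p k p p k; work from column 5 back to 1 with k<->p swapped.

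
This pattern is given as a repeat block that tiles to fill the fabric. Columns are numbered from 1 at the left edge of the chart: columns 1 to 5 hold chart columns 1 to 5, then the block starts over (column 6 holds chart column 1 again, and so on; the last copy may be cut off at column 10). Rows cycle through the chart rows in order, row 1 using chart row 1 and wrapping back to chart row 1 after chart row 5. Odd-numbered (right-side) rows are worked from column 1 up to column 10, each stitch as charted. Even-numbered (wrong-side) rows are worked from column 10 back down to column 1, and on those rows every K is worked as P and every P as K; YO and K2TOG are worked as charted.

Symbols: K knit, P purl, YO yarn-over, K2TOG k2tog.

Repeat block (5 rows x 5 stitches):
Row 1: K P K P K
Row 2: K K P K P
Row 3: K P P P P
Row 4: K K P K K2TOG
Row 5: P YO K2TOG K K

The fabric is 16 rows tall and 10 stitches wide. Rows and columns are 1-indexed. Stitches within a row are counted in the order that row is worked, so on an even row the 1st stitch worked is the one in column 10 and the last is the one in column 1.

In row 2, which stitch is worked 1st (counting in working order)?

For row 2: chart row = ((2-1) mod 5) + 1 = 2; this is a WS (even) row.
Chart row 2 tiled across columns 1-10: K K P K P K K P K P
WS: work from column 10 back to column 1 (reverse the tiled row), swapping K<->P (YO and K2TOG unchanged).
Row 2 as worked: K P K P P K P K P P
Counting 1 along the worked row gives K.

== STITCH ==
K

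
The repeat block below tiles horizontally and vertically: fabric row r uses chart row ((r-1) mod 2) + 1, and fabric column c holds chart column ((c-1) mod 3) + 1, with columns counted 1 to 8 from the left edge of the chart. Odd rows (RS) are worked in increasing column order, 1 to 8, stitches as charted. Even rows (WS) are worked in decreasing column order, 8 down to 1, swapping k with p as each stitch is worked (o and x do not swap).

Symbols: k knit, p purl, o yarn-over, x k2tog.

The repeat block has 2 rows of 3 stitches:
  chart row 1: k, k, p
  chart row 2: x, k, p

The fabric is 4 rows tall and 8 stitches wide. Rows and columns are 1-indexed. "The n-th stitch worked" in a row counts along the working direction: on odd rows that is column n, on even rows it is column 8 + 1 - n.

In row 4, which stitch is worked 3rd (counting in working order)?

Row 4 uses chart row ((4-1) mod 2)+1 = 2. Row 4 is even, so WS.
Chart row 2 tiled across columns 1-8: x k p x k p x k
WS row: flip the tiled sequence (start at column 8) and apply k<->p; o and x stay.
Row 4 as worked: p x k p x k p x
Stitch 3 in working order -> k

== STITCH ==
k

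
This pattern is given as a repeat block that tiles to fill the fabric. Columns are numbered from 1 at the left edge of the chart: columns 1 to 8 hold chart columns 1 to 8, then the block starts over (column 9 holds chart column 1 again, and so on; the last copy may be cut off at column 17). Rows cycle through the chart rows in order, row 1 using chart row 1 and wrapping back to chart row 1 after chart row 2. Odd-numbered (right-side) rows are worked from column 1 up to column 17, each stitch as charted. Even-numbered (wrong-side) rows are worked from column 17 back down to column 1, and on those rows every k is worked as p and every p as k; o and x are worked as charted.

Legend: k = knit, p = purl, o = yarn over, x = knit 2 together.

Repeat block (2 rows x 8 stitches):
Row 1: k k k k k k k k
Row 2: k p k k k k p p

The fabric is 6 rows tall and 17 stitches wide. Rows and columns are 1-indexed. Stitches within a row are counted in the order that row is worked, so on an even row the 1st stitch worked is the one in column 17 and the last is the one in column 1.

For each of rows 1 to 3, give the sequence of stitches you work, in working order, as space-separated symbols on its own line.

Row 1: chart row 1, RS - tile across columns 1-17 and work as-is.
Row 2: chart row 2, WS - tiled (columns 1-17): k p k k k k p p k p k k k k p p k; work from column 17 back to 1 with k<->p swapped.
Row 3: chart row 1, RS - tile across columns 1-17 and work as-is.

Rows as worked:
k k k k k k k k k k k k k k k k k
p k k p p p p k p k k p p p p k p
k k k k k k k k k k k k k k k k k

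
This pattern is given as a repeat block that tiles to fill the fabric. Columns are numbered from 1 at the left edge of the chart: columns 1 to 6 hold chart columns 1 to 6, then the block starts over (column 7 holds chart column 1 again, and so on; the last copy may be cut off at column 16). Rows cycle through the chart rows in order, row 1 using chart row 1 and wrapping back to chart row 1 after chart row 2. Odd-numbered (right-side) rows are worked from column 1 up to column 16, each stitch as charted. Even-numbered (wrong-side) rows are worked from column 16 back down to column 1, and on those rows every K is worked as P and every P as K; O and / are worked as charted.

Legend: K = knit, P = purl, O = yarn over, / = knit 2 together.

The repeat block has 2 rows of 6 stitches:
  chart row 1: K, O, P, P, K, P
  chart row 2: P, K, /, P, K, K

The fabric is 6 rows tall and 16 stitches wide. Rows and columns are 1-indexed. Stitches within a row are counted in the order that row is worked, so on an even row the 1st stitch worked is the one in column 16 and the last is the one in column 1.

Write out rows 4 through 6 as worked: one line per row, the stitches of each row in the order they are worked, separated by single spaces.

Rows as worked:
K / P K P P K / P K P P K / P K
K O P P K P K O P P K P K O P P
K / P K P P K / P K P P K / P K

Derivation:
Row 4: chart row 2, WS - tiled (columns 1-16): P K / P K K P K / P K K P K / P; work from column 16 back to 1 with K<->P swapped.
Row 5: chart row 1, RS - tile across columns 1-16 and work as-is.
Row 6: chart row 2, WS - tiled (columns 1-16): P K / P K K P K / P K K P K / P; work from column 16 back to 1 with K<->P swapped.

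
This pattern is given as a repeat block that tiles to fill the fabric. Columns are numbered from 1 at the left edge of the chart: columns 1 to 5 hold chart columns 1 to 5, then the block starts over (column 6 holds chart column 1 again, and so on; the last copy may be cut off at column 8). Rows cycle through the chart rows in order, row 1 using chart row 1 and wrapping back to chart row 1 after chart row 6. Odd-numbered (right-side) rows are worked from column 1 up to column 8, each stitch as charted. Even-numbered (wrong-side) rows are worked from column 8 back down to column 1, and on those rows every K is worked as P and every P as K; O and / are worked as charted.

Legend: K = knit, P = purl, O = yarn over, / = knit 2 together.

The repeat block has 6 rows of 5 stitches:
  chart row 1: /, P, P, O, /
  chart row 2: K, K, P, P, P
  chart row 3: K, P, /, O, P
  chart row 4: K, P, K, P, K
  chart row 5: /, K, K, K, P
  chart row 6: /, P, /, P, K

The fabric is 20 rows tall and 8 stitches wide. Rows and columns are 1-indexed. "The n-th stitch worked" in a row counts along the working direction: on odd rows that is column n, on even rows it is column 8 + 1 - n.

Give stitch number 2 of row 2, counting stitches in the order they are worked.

Row 2: (2-1) mod 6 = 1, so use chart row 2. Even row -> WS.
Chart row 2 tiled across columns 1-8: K K P P P K K P
WS row: flip the tiled sequence (start at column 8) and apply K<->P; O and / stay.
Row 2 as worked: K P P K K K P P
Counting 2 along the worked row gives P.

== STITCH ==
P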